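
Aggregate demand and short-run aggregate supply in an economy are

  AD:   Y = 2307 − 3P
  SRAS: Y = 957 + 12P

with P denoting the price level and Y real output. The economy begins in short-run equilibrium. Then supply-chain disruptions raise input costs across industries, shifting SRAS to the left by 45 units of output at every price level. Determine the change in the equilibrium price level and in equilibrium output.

This is a negative supply shock: SRAS shifts left.
New SRAS: Y = 912 + 12P.
Set AD = SRAS: 2307 − 3P = 912 + 12P, so 1395 = 15P and P = 93.
Y = 2307 − 3·93 = 2028.
Initially P = 90, Y = 2037, so ΔP = +3 and ΔY = -9.

ΔP = +3, ΔY = -9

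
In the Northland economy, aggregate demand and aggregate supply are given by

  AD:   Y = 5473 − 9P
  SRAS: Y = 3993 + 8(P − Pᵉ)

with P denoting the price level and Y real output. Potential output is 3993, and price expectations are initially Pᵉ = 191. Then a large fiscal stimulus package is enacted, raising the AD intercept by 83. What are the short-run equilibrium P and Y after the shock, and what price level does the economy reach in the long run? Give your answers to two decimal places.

AD shifts right: new AD is Y = 5556 − 9P. With Pᵉ = 191, SRAS is Y = 2465 + 8P.
Short run: 5556 − 9P = 2465 + 8P gives 3091 = 17P, so P = 181.82 and Y = 5556 − 9P = 3919.59.
Y = 3919.59 is below potential 3993; expectations adjust and SRAS shifts right until Y = 3993.
Long run: on the new AD curve, 3993 = 5556 − 9P gives P = 173.67.

Short run: P = 181.82, Y = 3919.59. Long run: P = 173.67.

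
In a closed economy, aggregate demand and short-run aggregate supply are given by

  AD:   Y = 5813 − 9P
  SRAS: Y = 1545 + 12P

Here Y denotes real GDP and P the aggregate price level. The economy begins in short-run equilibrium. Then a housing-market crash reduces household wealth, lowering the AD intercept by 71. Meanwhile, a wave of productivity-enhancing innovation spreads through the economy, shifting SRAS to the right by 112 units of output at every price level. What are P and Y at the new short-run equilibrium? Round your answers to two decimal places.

P = 194.52, Y = 3991.29

After both shocks: AD is Y = 5742 − 9P and SRAS is Y = 1657 + 12P.
Setting them equal: 4085 = 21P, so P = 194.52.
Substituting into AD, Y = 3991.29.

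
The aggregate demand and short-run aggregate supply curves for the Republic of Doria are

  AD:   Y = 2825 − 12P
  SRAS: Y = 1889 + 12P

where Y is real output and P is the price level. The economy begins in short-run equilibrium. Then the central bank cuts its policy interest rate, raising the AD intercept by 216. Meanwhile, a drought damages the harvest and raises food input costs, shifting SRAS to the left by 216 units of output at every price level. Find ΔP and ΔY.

After both shocks: AD is Y = 3041 − 12P and SRAS is Y = 1673 + 12P.
Setting them equal: 1368 = 24P, so P = 57.
Y = 3041 − 12·57 = 2357.
Initially P = 39, Y = 2357, so ΔP = +18 and ΔY = +0.

ΔP = +18, ΔY = +0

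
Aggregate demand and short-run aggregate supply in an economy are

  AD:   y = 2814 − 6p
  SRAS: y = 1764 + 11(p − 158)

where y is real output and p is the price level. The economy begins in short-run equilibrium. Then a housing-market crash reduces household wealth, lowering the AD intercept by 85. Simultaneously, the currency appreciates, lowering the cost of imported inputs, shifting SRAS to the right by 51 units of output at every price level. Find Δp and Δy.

Δp = -8, Δy = -37

After both shocks: AD is y = 2729 − 6p and SRAS is y = 77 + 11p.
Setting them equal: 2652 = 17p, so p = 156.
y = 2729 − 6·156 = 1793.
Initially p = 164, y = 1830, so Δp = -8 and Δy = -37.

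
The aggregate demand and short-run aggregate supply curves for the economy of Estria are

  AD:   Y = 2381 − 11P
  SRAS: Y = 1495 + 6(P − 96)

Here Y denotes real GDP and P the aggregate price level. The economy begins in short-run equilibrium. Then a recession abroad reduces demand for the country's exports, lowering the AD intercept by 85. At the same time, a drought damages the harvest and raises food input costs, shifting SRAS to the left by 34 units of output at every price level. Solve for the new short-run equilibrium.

P = 83, Y = 1383

After both shocks: AD is Y = 2296 − 11P and SRAS is Y = 885 + 6P.
Setting them equal: 1411 = 17P, so P = 83.
Y = 2296 − 11·83 = 1383.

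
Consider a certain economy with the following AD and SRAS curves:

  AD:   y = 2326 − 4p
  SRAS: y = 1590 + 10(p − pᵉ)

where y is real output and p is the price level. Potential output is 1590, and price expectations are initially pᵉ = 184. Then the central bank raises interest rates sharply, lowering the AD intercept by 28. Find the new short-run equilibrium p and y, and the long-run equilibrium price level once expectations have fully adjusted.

Short run: p = 182, y = 1570. Long run: p = 177.

AD shifts left: new AD is y = 2298 − 4p. With pᵉ = 184, SRAS is y = 10p − 250.
Short run: 2298 − 4p = 10p − 250 gives 2548 = 14p, so p = 182 and y = 2298 − 4·182 = 1570.
y = 1570 is below potential 1590; expectations adjust and SRAS shifts right until y = 1590.
Long run: on the new AD curve, 1590 = 2298 − 4p gives p = 177.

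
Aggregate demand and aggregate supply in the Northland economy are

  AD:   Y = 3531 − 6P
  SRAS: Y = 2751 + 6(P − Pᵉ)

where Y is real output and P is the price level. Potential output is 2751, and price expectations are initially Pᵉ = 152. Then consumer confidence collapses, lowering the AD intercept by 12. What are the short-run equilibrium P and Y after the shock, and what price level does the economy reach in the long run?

Short run: P = 140, Y = 2679. Long run: P = 128.

AD shifts left: new AD is Y = 3519 − 6P. With Pᵉ = 152, SRAS is Y = 1839 + 6P.
Short run: 3519 − 6P = 1839 + 6P gives 1680 = 12P, so P = 140 and Y = 3519 − 6·140 = 2679.
Y = 2679 is below potential 2751; expectations adjust and SRAS shifts right until Y = 2751.
Long run: on the new AD curve, 2751 = 3519 − 6P gives P = 128.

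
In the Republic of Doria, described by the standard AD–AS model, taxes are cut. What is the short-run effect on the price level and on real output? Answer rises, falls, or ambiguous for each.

Price level: rises; output: rises

This is a positive demand shock: AD shifts right.
Moving along the upward-sloping SRAS curve, P rises and Y rises.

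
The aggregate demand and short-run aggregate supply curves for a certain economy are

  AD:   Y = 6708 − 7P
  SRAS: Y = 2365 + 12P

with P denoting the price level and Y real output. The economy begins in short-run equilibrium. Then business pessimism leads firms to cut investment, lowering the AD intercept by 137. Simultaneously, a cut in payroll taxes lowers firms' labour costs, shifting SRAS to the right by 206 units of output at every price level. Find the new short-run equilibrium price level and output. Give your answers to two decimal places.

P = 210.53, Y = 5097.32

After both shocks: AD is Y = 6571 − 7P and SRAS is Y = 2571 + 12P.
Setting them equal: 4000 = 19P, so P = 210.53.
Substituting into AD, Y = 5097.32.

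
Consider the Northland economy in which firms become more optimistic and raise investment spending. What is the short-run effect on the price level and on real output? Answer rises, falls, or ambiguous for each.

Price level: rises; output: rises

This is a positive demand shock: AD shifts right.
Moving along the upward-sloping SRAS curve, P rises and Y rises.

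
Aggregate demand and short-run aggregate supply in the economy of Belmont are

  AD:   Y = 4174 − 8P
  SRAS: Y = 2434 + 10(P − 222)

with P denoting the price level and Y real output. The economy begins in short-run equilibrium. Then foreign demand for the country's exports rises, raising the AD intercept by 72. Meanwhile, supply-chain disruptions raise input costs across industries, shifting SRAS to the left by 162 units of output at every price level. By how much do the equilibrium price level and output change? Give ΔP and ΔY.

ΔP = +13, ΔY = -32

After both shocks: AD is Y = 4246 − 8P and SRAS is Y = 52 + 10P.
Setting them equal: 4194 = 18P, so P = 233.
Y = 4246 − 8·233 = 2382.
Initially P = 220, Y = 2414, so ΔP = +13 and ΔY = -32.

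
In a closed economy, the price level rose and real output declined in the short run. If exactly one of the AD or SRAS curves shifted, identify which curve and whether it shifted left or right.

SRAS shifted left

P rose and Y fell. An AD shift moves P and Y in the same direction; an SRAS shift moves them in opposite directions.
Here P and Y moved in opposite directions, so the SRAS curve shifted.
Since Y fell, SRAS shifted left.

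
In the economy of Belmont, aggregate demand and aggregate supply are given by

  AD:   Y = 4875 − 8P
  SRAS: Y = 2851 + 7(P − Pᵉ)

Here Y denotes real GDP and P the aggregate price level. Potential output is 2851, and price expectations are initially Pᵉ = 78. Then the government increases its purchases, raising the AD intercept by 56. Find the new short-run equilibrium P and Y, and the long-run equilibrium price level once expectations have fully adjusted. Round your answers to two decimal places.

Short run: P = 175.07, Y = 3530.47. Long run: P = 260.00.

AD shifts right: new AD is Y = 4931 − 8P. With Pᵉ = 78, SRAS is Y = 2305 + 7P.
Short run: 4931 − 8P = 2305 + 7P gives 2626 = 15P, so P = 175.07 and Y = 4931 − 8P = 3530.47.
Y = 3530.47 is above potential 2851; expectations adjust and SRAS shifts left until Y = 2851.
Long run: on the new AD curve, 2851 = 4931 − 8P gives P = 260.00.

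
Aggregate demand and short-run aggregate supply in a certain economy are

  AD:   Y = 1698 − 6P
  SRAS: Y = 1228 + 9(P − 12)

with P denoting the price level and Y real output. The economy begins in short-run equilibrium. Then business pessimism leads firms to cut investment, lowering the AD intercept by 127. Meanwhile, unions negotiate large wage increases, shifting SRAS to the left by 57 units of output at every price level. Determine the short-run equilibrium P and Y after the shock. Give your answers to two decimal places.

After both shocks: AD is Y = 1571 − 6P and SRAS is Y = 1063 + 9P.
Setting them equal: 508 = 15P, so P = 33.87.
Substituting into AD, Y = 1367.80.

P = 33.87, Y = 1367.80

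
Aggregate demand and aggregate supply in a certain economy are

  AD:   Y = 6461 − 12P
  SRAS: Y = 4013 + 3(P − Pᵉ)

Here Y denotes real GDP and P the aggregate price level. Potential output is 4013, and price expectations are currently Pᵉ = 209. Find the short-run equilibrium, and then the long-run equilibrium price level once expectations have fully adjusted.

Short run: P = 205, Y = 4001. Long run: P = 204.

Short run: with Pᵉ = 209, SRAS is Y = 3386 + 3P. Setting AD = SRAS gives 3075 = 15P, so P = 205 and Y = 6461 − 12·205 = 4001.
Output 4001 is below potential 4013, so over time expected prices fall and SRAS shifts right until Y returns to 4013.
Long run: Y = 4013 on the AD curve gives 4013 = 6461 − 12P, so P = 204.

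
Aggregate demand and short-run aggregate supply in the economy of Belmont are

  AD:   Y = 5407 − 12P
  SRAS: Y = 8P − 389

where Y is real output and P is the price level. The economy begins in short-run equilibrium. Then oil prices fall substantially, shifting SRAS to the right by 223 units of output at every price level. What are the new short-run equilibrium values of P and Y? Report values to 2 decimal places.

This is a positive supply shock: SRAS shifts right.
New SRAS: Y = 8P − 166.
Set AD = SRAS: 5407 − 12P = 8P − 166, so 5573 = 20P and P = 278.65.
Substituting into AD, Y = 2063.20.

P = 278.65, Y = 2063.20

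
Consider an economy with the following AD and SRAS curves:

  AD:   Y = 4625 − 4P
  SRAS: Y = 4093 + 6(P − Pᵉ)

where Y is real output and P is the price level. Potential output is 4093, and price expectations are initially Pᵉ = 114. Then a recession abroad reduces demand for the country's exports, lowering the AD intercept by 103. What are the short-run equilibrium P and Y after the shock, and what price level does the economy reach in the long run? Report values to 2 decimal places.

Short run: P = 111.30, Y = 4076.80. Long run: P = 107.25.

AD shifts left: new AD is Y = 4522 − 4P. With Pᵉ = 114, SRAS is Y = 3409 + 6P.
Short run: 4522 − 4P = 3409 + 6P gives 1113 = 10P, so P = 111.30 and Y = 4522 − 4P = 4076.80.
Y = 4076.80 is below potential 4093; expectations adjust and SRAS shifts right until Y = 4093.
Long run: on the new AD curve, 4093 = 4522 − 4P gives P = 107.25.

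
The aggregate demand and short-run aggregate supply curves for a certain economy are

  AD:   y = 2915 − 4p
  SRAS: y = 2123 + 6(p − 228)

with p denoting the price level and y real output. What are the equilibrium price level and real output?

Write SRAS as y = 2123 + 6p − 1368 = 755 + 6p.
Set AD = SRAS: 2915 − 4p = 755 + 6p, so 2160 = 10p and p = 216.
Then y = 2915 − 4·216 = 2051.

p = 216, y = 2051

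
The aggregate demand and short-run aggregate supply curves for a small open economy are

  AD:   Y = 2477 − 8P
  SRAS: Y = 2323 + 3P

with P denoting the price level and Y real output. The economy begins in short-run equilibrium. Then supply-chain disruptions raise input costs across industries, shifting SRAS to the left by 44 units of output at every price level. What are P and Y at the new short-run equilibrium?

P = 18, Y = 2333

This is a negative supply shock: SRAS shifts left.
New SRAS: Y = 2279 + 3P.
Set AD = SRAS: 2477 − 8P = 2279 + 3P, so 198 = 11P and P = 18.
Y = 2477 − 8·18 = 2333.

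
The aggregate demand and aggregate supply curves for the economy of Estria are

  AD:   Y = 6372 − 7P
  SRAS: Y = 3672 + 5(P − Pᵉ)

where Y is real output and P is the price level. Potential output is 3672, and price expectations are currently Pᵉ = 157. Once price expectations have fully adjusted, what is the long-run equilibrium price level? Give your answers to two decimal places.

Long-run P = 385.71

Short run: with Pᵉ = 157, SRAS is Y = 2887 + 5P. Setting AD = SRAS gives 3485 = 12P, so P = 290.42 and Y = 6372 − 7P = 4339.08.
Output 4339.08 is above potential 3672, so over time expected prices rise and SRAS shifts left until Y returns to 3672.
Long run: Y = 3672 on the AD curve gives 3672 = 6372 − 7P, so P = 385.71.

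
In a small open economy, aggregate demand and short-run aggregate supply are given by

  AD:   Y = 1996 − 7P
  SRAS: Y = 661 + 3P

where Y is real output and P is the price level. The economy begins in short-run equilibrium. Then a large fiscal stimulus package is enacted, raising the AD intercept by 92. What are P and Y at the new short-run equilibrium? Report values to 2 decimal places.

P = 142.70, Y = 1089.10

This is a positive demand shock: AD shifts right.
New AD: Y = 2088 − 7P.
Set AD = SRAS: 2088 − 7P = 661 + 3P, so 1427 = 10P and P = 142.70.
Substituting into AD, Y = 1089.10.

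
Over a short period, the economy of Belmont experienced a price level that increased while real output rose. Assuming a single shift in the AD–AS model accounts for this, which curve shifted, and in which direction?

P rose and Y rose. An AD shift moves P and Y in the same direction; an SRAS shift moves them in opposite directions.
Here P and Y moved in the same direction, so the AD curve shifted.
Since Y rose, AD shifted right.

AD shifted right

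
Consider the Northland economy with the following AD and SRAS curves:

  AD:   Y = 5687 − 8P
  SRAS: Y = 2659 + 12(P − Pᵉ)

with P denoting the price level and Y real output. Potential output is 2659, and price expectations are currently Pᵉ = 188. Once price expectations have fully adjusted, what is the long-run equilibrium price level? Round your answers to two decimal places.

Long-run P = 378.50

Short run: with Pᵉ = 188, SRAS is Y = 403 + 12P. Setting AD = SRAS gives 5284 = 20P, so P = 264.20 and Y = 5687 − 8P = 3573.40.
Output 3573.40 is above potential 2659, so over time expected prices rise and SRAS shifts left until Y returns to 2659.
Long run: Y = 2659 on the AD curve gives 2659 = 5687 − 8P, so P = 378.50.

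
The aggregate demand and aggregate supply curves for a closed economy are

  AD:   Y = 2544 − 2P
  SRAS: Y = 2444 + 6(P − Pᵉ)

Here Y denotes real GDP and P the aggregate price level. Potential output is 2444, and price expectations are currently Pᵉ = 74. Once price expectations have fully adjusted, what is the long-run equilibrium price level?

Short run: with Pᵉ = 74, SRAS is Y = 2000 + 6P. Setting AD = SRAS gives 544 = 8P, so P = 68 and Y = 2544 − 2·68 = 2408.
Output 2408 is below potential 2444, so over time expected prices fall and SRAS shifts right until Y returns to 2444.
Long run: Y = 2444 on the AD curve gives 2444 = 2544 − 2P, so P = 50.

Long-run P = 50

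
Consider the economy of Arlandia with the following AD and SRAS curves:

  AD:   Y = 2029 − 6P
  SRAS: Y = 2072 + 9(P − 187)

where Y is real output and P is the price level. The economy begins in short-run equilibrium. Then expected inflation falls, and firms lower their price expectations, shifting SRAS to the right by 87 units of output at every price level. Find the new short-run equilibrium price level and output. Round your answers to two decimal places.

P = 103.53, Y = 1407.80

This is a positive supply shock: SRAS shifts right.
New SRAS: Y = 476 + 9P.
Set AD = SRAS: 2029 − 6P = 476 + 9P, so 1553 = 15P and P = 103.53.
Substituting into AD, Y = 1407.80.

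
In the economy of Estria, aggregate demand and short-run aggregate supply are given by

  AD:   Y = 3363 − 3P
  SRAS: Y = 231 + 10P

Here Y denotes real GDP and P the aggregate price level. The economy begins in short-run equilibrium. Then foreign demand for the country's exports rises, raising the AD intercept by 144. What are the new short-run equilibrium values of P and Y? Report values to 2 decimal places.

This is a positive demand shock: AD shifts right.
New AD: Y = 3507 − 3P.
Set AD = SRAS: 3507 − 3P = 231 + 10P, so 3276 = 13P and P = 252.00.
Substituting into AD, Y = 2751.00.

P = 252.00, Y = 2751.00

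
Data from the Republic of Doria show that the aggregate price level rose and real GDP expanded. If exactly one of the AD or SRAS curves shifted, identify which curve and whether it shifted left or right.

P rose and Y rose. An AD shift moves P and Y in the same direction; an SRAS shift moves them in opposite directions.
Here P and Y moved in the same direction, so the AD curve shifted.
Since Y rose, AD shifted right.

AD shifted right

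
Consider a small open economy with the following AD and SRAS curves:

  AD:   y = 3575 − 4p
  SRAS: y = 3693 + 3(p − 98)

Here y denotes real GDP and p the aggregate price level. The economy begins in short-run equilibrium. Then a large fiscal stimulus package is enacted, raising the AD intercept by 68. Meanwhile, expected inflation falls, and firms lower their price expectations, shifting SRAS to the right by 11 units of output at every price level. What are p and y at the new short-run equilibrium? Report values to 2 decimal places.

After both shocks: AD is y = 3643 − 4p and SRAS is y = 3410 + 3p.
Setting them equal: 233 = 7p, so p = 33.29.
Substituting into AD, y = 3509.86.

p = 33.29, y = 3509.86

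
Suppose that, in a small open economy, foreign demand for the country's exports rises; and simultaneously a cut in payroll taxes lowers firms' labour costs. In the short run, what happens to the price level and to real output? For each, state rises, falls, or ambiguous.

The first event is a positive demand shock: AD shifts right, which by itself pushes P up and Y up.
The second is a favourable supply shock: SRAS shifts right, which by itself pushes P down and Y up.
The two shocks push P in opposite directions, so the effect on P is ambiguous. Both shocks push Y up, so Y rises.

Price level: ambiguous; output: rises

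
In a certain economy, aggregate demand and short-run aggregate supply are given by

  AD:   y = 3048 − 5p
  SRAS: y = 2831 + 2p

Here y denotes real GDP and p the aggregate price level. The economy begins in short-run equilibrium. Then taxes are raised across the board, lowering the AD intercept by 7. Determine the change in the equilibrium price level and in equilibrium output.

This is a negative demand shock: AD shifts left.
New AD: y = 3041 − 5p.
Set AD = SRAS: 3041 − 5p = 2831 + 2p, so 210 = 7p and p = 30.
y = 3041 − 5·30 = 2891.
Initially p = 31, y = 2893, so Δp = -1 and Δy = -2.

Δp = -1, Δy = -2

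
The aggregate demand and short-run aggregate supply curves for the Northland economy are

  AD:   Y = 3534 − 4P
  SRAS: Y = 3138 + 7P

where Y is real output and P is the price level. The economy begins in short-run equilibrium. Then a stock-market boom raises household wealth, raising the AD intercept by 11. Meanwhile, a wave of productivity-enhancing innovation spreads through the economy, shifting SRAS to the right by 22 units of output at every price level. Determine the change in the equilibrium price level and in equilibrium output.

ΔP = -1, ΔY = +15

After both shocks: AD is Y = 3545 − 4P and SRAS is Y = 3160 + 7P.
Setting them equal: 385 = 11P, so P = 35.
Y = 3545 − 4·35 = 3405.
Initially P = 36, Y = 3390, so ΔP = -1 and ΔY = +15.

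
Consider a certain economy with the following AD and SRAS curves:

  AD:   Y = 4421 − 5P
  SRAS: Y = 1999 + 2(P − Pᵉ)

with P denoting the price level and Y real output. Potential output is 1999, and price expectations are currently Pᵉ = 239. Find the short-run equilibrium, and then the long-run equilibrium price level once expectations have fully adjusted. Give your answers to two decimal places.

Short run: with Pᵉ = 239, SRAS is Y = 1521 + 2P. Setting AD = SRAS gives 2900 = 7P, so P = 414.29 and Y = 4421 − 5P = 2349.57.
Output 2349.57 is above potential 1999, so over time expected prices rise and SRAS shifts left until Y returns to 1999.
Long run: Y = 1999 on the AD curve gives 1999 = 4421 − 5P, so P = 484.40.

Short run: P = 414.29, Y = 2349.57. Long run: P = 484.40.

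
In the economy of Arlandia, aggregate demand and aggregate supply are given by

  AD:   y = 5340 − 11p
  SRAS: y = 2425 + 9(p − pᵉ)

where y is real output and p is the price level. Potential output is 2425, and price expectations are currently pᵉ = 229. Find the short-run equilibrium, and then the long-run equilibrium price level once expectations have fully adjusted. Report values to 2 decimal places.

Short run: with pᵉ = 229, SRAS is y = 364 + 9p. Setting AD = SRAS gives 4976 = 20p, so p = 248.80 and y = 5340 − 11p = 2603.20.
Output 2603.20 is above potential 2425, so over time expected prices rise and SRAS shifts left until y returns to 2425.
Long run: y = 2425 on the AD curve gives 2425 = 5340 − 11p, so p = 265.00.

Short run: p = 248.80, y = 2603.20. Long run: p = 265.00.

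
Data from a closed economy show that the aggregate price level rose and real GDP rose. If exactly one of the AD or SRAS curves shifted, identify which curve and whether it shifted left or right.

P rose and Y rose. An AD shift moves P and Y in the same direction; an SRAS shift moves them in opposite directions.
Here P and Y moved in the same direction, so the AD curve shifted.
Since Y rose, AD shifted right.

AD shifted right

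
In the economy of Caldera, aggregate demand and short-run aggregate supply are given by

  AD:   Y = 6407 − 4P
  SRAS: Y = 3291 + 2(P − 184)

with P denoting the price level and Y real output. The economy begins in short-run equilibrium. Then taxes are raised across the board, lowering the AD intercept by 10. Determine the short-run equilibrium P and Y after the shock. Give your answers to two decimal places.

P = 579.00, Y = 4081.00

This is a negative demand shock: AD shifts left.
New AD: Y = 6397 − 4P.
SRAS can be written Y = 2923 + 2P.
Set AD = SRAS: 6397 − 4P = 2923 + 2P, so 3474 = 6P and P = 579.00.
Substituting into AD, Y = 4081.00.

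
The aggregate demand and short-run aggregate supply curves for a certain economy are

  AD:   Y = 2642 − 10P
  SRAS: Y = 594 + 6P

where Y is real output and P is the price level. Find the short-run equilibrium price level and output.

Set AD = SRAS: 2642 − 10P = 594 + 6P, so 2048 = 16P and P = 128.
Then Y = 2642 − 10·128 = 1362.

P = 128, Y = 1362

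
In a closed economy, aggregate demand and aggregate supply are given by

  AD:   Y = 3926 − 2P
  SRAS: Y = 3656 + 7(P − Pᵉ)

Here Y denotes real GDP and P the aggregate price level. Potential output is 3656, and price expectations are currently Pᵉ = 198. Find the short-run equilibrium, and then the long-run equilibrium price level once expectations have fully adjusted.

Short run: P = 184, Y = 3558. Long run: P = 135.

Short run: with Pᵉ = 198, SRAS is Y = 2270 + 7P. Setting AD = SRAS gives 1656 = 9P, so P = 184 and Y = 3926 − 2·184 = 3558.
Output 3558 is below potential 3656, so over time expected prices fall and SRAS shifts right until Y returns to 3656.
Long run: Y = 3656 on the AD curve gives 3656 = 3926 − 2P, so P = 135.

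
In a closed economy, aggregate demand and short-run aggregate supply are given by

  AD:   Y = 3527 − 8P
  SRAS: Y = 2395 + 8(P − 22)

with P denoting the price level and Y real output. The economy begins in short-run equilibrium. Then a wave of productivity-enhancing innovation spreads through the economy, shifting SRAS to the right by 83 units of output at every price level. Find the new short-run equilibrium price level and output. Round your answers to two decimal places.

This is a positive supply shock: SRAS shifts right.
New SRAS: Y = 2302 + 8P.
Set AD = SRAS: 3527 − 8P = 2302 + 8P, so 1225 = 16P and P = 76.56.
Substituting into AD, Y = 2914.50.

P = 76.56, Y = 2914.50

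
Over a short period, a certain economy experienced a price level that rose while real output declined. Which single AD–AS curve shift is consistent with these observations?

P rose and Y fell. An AD shift moves P and Y in the same direction; an SRAS shift moves them in opposite directions.
Here P and Y moved in opposite directions, so the SRAS curve shifted.
Since Y fell, SRAS shifted left.

SRAS shifted left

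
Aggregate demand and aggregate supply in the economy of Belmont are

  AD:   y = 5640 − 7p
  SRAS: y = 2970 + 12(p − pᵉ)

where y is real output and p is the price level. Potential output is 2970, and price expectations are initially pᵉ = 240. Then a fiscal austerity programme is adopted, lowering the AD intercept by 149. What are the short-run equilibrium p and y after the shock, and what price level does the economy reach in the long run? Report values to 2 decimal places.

AD shifts left: new AD is y = 5491 − 7p. With pᵉ = 240, SRAS is y = 90 + 12p.
Short run: 5491 − 7p = 90 + 12p gives 5401 = 19p, so p = 284.26 and y = 5491 − 7p = 3501.16.
y = 3501.16 is above potential 2970; expectations adjust and SRAS shifts left until y = 2970.
Long run: on the new AD curve, 2970 = 5491 − 7p gives p = 360.14.

Short run: p = 284.26, y = 3501.16. Long run: p = 360.14.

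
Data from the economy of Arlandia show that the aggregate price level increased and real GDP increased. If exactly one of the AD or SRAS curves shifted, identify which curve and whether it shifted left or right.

AD shifted right

P rose and Y rose. An AD shift moves P and Y in the same direction; an SRAS shift moves them in opposite directions.
Here P and Y moved in the same direction, so the AD curve shifted.
Since Y rose, AD shifted right.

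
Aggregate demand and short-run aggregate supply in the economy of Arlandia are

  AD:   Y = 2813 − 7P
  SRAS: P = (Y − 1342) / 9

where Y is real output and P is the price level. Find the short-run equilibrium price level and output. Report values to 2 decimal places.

Rearrange SRAS to Y = 1342 + 9P.
Set AD = SRAS: 2813 − 7P = 1342 + 9P, so 1471 = 16P and P = 91.94.
Substituting into AD, Y = 2813 − 7P = 2169.44.

P = 91.94, Y = 2169.44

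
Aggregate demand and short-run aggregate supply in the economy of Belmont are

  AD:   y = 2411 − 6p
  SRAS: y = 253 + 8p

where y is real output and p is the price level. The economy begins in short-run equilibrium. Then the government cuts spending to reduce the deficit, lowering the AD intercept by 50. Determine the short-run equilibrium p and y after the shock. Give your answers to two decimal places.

This is a negative demand shock: AD shifts left.
New AD: y = 2361 − 6p.
Set AD = SRAS: 2361 − 6p = 253 + 8p, so 2108 = 14p and p = 150.57.
Substituting into AD, y = 1457.57.

p = 150.57, y = 1457.57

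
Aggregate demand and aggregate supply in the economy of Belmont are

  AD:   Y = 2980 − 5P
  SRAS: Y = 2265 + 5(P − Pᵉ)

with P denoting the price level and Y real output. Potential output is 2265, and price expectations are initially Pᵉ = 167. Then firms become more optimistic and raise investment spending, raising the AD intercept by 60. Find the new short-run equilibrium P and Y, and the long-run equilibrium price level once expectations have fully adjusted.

Short run: P = 161, Y = 2235. Long run: P = 155.

AD shifts right: new AD is Y = 3040 − 5P. With Pᵉ = 167, SRAS is Y = 1430 + 5P.
Short run: 3040 − 5P = 1430 + 5P gives 1610 = 10P, so P = 161 and Y = 3040 − 5·161 = 2235.
Y = 2235 is below potential 2265; expectations adjust and SRAS shifts right until Y = 2265.
Long run: on the new AD curve, 2265 = 3040 − 5P gives P = 155.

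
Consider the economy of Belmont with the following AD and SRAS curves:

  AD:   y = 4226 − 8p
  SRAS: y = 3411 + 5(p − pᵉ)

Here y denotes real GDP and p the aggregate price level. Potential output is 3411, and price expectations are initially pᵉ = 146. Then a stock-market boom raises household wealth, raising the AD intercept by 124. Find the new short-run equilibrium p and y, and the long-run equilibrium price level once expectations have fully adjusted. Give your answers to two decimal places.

AD shifts right: new AD is y = 4350 − 8p. With pᵉ = 146, SRAS is y = 2681 + 5p.
Short run: 4350 − 8p = 2681 + 5p gives 1669 = 13p, so p = 128.38 and y = 4350 − 8p = 3322.92.
y = 3322.92 is below potential 3411; expectations adjust and SRAS shifts right until y = 3411.
Long run: on the new AD curve, 3411 = 4350 − 8p gives p = 117.38.

Short run: p = 128.38, y = 3322.92. Long run: p = 117.38.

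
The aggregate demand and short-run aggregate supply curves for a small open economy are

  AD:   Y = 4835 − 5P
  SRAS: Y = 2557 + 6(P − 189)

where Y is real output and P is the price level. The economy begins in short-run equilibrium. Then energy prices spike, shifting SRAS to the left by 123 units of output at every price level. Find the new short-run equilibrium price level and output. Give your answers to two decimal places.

P = 321.36, Y = 3228.18

This is a negative supply shock: SRAS shifts left.
New SRAS: Y = 1300 + 6P.
Set AD = SRAS: 4835 − 5P = 1300 + 6P, so 3535 = 11P and P = 321.36.
Substituting into AD, Y = 3228.18.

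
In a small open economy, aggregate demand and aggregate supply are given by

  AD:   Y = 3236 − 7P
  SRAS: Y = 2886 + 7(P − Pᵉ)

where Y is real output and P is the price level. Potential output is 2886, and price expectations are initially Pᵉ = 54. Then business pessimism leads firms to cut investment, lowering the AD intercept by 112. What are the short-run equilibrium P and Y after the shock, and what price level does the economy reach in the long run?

Short run: P = 44, Y = 2816. Long run: P = 34.

AD shifts left: new AD is Y = 3124 − 7P. With Pᵉ = 54, SRAS is Y = 2508 + 7P.
Short run: 3124 − 7P = 2508 + 7P gives 616 = 14P, so P = 44 and Y = 3124 − 7·44 = 2816.
Y = 2816 is below potential 2886; expectations adjust and SRAS shifts right until Y = 2886.
Long run: on the new AD curve, 2886 = 3124 − 7P gives P = 34.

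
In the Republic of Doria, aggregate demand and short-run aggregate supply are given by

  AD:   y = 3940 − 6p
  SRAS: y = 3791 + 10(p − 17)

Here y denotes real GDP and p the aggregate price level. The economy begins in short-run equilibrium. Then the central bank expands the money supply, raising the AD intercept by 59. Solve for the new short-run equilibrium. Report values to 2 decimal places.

p = 23.63, y = 3857.25

This is a positive demand shock: AD shifts right.
New AD: y = 3999 − 6p.
SRAS can be written y = 3621 + 10p.
Set AD = SRAS: 3999 − 6p = 3621 + 10p, so 378 = 16p and p = 23.63.
Substituting into AD, y = 3857.25.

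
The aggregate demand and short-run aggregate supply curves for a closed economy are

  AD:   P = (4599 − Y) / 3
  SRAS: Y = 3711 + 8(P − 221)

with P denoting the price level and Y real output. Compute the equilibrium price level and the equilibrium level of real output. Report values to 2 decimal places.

Write SRAS as Y = 3711 + 8P − 1768 = 1943 + 8P.
Rearrange AD to Y = 4599 − 3P.
Set AD = SRAS: 4599 − 3P = 1943 + 8P, so 2656 = 11P and P = 241.45.
Substituting into AD, Y = 4599 − 3P = 3874.64.

P = 241.45, Y = 3874.64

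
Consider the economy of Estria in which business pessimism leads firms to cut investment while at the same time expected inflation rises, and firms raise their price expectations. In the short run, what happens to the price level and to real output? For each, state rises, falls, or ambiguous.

Price level: ambiguous; output: falls

The first event is a negative demand shock: AD shifts left, which by itself pushes P down and Y down.
The second is an adverse supply shock: SRAS shifts left, which by itself pushes P up and Y down.
The two shocks push P in opposite directions, so the effect on P is ambiguous. Both shocks push Y down, so Y falls.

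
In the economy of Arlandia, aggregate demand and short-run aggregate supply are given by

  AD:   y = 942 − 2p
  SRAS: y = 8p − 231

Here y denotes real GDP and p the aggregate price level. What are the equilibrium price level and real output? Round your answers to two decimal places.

Set AD = SRAS: 942 − 2p = 8p − 231, so 1173 = 10p and p = 117.30.
Substituting into AD, y = 942 − 2p = 707.40.

p = 117.30, y = 707.40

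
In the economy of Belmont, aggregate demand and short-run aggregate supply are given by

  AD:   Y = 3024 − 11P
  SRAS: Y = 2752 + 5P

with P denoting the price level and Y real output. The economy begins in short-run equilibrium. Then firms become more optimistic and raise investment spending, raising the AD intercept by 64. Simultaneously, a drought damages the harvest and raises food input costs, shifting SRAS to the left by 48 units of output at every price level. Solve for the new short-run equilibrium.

P = 24, Y = 2824

After both shocks: AD is Y = 3088 − 11P and SRAS is Y = 2704 + 5P.
Setting them equal: 384 = 16P, so P = 24.
Y = 3088 − 11·24 = 2824.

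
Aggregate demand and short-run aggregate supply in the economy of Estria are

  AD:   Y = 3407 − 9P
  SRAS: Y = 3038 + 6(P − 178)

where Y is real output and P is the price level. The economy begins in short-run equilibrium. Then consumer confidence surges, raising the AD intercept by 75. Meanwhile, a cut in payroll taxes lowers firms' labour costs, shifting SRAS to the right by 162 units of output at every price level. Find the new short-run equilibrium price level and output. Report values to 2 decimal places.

P = 90.00, Y = 2672.00

After both shocks: AD is Y = 3482 − 9P and SRAS is Y = 2132 + 6P.
Setting them equal: 1350 = 15P, so P = 90.00.
Substituting into AD, Y = 2672.00.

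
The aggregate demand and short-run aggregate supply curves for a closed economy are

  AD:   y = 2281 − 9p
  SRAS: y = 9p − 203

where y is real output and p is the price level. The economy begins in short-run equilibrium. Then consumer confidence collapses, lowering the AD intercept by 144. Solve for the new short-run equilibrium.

p = 130, y = 967

This is a negative demand shock: AD shifts left.
New AD: y = 2137 − 9p.
Set AD = SRAS: 2137 − 9p = 9p − 203, so 2340 = 18p and p = 130.
y = 2137 − 9·130 = 967.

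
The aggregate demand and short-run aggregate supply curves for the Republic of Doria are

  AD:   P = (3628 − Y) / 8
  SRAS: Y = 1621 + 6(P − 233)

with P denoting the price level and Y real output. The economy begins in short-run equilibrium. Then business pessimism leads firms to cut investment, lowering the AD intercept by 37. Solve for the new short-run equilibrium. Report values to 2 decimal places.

This is a negative demand shock: AD shifts left.
New AD: Y = 3591 − 8P.
SRAS can be written Y = 223 + 6P.
Set AD = SRAS: 3591 − 8P = 223 + 6P, so 3368 = 14P and P = 240.57.
Substituting into AD, Y = 1666.43.

P = 240.57, Y = 1666.43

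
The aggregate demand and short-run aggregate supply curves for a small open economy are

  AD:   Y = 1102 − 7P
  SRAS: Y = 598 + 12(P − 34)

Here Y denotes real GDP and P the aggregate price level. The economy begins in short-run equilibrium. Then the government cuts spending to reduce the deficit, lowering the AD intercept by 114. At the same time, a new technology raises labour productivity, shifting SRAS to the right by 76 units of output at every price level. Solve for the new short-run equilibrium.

P = 38, Y = 722

After both shocks: AD is Y = 988 − 7P and SRAS is Y = 266 + 12P.
Setting them equal: 722 = 19P, so P = 38.
Y = 988 − 7·38 = 722.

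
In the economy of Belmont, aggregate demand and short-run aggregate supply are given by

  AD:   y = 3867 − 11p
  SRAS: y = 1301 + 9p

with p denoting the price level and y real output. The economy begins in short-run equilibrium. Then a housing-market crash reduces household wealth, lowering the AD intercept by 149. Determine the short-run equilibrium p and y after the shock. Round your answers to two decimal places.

This is a negative demand shock: AD shifts left.
New AD: y = 3718 − 11p.
Set AD = SRAS: 3718 − 11p = 1301 + 9p, so 2417 = 20p and p = 120.85.
Substituting into AD, y = 2388.65.

p = 120.85, y = 2388.65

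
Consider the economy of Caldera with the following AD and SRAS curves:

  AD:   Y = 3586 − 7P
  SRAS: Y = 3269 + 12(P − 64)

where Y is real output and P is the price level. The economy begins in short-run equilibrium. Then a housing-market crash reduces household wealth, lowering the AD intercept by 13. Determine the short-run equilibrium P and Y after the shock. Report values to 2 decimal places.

P = 56.42, Y = 3178.05

This is a negative demand shock: AD shifts left.
New AD: Y = 3573 − 7P.
SRAS can be written Y = 2501 + 12P.
Set AD = SRAS: 3573 − 7P = 2501 + 12P, so 1072 = 19P and P = 56.42.
Substituting into AD, Y = 3178.05.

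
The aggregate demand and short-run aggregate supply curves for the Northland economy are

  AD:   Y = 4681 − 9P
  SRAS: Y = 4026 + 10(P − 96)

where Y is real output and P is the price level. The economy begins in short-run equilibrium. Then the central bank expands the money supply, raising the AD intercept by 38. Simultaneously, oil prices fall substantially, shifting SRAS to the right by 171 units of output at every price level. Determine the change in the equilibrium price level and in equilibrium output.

ΔP = -7, ΔY = +101

After both shocks: AD is Y = 4719 − 9P and SRAS is Y = 3237 + 10P.
Setting them equal: 1482 = 19P, so P = 78.
Y = 4719 − 9·78 = 4017.
Initially P = 85, Y = 3916, so ΔP = -7 and ΔY = +101.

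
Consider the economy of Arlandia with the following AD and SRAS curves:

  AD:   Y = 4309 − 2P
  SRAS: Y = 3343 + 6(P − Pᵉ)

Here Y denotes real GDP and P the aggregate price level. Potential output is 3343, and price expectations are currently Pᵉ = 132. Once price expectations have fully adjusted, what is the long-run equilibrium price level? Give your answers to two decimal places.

Short run: with Pᵉ = 132, SRAS is Y = 2551 + 6P. Setting AD = SRAS gives 1758 = 8P, so P = 219.75 and Y = 4309 − 2P = 3869.50.
Output 3869.50 is above potential 3343, so over time expected prices rise and SRAS shifts left until Y returns to 3343.
Long run: Y = 3343 on the AD curve gives 3343 = 4309 − 2P, so P = 483.00.

Long-run P = 483.00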